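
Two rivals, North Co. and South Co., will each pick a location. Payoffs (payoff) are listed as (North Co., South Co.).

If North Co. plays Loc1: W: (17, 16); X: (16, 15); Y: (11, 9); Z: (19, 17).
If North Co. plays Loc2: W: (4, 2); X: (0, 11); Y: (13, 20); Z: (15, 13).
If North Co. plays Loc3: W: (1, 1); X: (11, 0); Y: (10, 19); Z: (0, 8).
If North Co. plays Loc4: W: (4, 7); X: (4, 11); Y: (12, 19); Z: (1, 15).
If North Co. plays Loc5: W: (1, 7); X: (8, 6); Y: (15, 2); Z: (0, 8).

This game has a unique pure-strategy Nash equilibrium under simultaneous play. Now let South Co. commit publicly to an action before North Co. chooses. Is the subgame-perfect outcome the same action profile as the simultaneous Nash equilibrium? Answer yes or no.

Work backward from North Co.'s decision.
- W: BR = Loc1, leader payoff 16.
- X: BR = Loc1, leader payoff 15.
- Y: BR = Loc5, leader payoff 2.
- Z: BR = Loc1, leader payoff 17.
Maximizing over 16, 15, 2, 17, South Co. chooses Z. Subgame-perfect outcome: (Loc1, Z) with payoffs (19, 17).
For the simultaneous game, intersect best replies.
North Co.'s best replies: W→Loc1; X→Loc1; Y→Loc5; Z→Loc1.
South Co.'s best replies: Loc1→Z; Loc2→Y; Loc3→Y; Loc4→Y; Loc5→Z.
The unique mutual best reply is (Loc1, Z), giving (19, 17).
Sequential outcome (Loc1, Z) coincides with the Nash profile (Loc1, Z).

yes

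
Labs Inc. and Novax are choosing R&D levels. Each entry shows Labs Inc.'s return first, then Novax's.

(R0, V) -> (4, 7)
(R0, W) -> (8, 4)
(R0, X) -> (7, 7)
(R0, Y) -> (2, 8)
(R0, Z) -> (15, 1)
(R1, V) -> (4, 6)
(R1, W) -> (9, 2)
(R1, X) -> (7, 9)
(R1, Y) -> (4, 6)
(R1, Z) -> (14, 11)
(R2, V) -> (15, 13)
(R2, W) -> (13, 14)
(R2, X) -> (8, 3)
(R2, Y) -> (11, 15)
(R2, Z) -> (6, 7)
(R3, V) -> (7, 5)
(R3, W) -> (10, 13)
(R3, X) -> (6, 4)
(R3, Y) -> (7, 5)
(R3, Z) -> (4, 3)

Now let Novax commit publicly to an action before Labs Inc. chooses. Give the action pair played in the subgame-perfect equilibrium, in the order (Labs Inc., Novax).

Labs Inc. best-responds to each possible Novax move:
- V → Labs Inc. plays R2 (best of 4, 4, 15, 7); Novax gets 13.
- W → Labs Inc. plays R2 (best of 8, 9, 13, 10); Novax gets 14.
- X → Labs Inc. plays R2 (best of 7, 7, 8, 6); Novax gets 3.
- Y → Labs Inc. plays R2 (best of 2, 4, 11, 7); Novax gets 15.
- Z → Labs Inc. plays R0 (best of 15, 14, 6, 4); Novax gets 1.
Maximizing over 13, 14, 3, 15, 1, Novax chooses Y. Subgame-perfect outcome: (R2, Y) with payoffs (11, 15).

(R2, Y)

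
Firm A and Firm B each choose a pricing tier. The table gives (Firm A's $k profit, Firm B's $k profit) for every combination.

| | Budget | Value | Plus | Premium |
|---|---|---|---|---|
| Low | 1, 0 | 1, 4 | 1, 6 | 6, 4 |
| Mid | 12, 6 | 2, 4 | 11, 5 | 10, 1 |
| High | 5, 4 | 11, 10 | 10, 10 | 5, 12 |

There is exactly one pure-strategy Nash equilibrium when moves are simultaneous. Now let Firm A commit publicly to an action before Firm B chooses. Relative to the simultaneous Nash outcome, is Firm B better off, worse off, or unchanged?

unchanged

Work backward from Firm B's decision.
- Low: BR = Plus, leader payoff 1.
- Mid: BR = Budget, leader payoff 12.
- High: BR = Premium, leader payoff 5.
Firm A's induced payoffs are 1, 12, 5, so Firm A commits to Mid. Subgame-perfect outcome: (Mid, Budget) with payoffs (12, 6).
Now find the simultaneous Nash equilibrium.
Firm A's best replies: Budget→Mid; Value→High; Plus→Mid; Premium→Mid.
Firm B's best replies: Low→Plus; Mid→Budget; High→Premium.
Only (Mid, Budget) has each player best-responding; Nash payoffs (12, 6).
Firm B earns 6 sequentially versus 6 at the Nash outcome: unchanged.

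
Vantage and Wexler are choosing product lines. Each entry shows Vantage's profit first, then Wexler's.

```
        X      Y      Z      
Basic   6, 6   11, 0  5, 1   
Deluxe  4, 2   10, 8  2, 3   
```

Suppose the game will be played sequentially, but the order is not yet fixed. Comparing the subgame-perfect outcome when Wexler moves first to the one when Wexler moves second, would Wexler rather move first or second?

If Vantage leads: Wexler's best replies are Basic→X, Deluxe→Y; Vantage's induced payoffs 6, 10; outcome (Deluxe, Y), payoffs (10, 8).
If Wexler leads: Vantage's best replies are X→Basic, Y→Basic, Z→Basic; Wexler's induced payoffs 6, 0, 1; outcome (Basic, X), payoffs (6, 6).
Wexler gets 6 moving first and 8 moving second, so Wexler prefers to move second.

second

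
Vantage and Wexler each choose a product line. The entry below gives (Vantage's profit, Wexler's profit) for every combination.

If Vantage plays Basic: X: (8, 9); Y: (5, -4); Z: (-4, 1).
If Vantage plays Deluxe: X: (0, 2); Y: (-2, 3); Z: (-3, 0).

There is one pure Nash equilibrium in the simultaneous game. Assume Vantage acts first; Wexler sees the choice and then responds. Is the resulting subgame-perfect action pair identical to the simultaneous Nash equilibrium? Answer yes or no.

yes

Wexler best-responds to each possible Vantage move:
- Basic: Wexler compares 9, -4, 1 and picks X; Vantage would get 8.
- Deluxe: Wexler compares 2, 3, 0 and picks Y; Vantage would get -2.
Among 8, -2, the best is 8 at Basic. Subgame-perfect outcome: (Basic, X) with payoffs (8, 9).
Now find the simultaneous Nash equilibrium.
Vantage's best replies: X→Basic; Y→Basic; Z→Deluxe.
Wexler's best replies: Basic→X; Deluxe→Y.
The unique mutual best reply is (Basic, X), giving (8, 9).
Sequential outcome (Basic, X) coincides with the Nash profile (Basic, X).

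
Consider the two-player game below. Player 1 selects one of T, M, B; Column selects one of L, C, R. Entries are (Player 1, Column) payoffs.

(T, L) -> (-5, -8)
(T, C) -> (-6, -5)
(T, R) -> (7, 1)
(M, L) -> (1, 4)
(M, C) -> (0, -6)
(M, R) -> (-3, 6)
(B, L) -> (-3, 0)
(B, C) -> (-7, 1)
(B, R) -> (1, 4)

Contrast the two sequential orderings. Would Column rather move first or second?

first

If Player 1 leads: Column's best replies are T→R, M→R, B→R; Player 1's induced payoffs 7, -3, 1; outcome (T, R), payoffs (7, 1).
If Column leads: Player 1's best replies are L→M, C→M, R→T; Column's induced payoffs 4, -6, 1; outcome (M, L), payoffs (1, 4).
Column gets 4 moving first and 1 moving second, so Column prefers to move first.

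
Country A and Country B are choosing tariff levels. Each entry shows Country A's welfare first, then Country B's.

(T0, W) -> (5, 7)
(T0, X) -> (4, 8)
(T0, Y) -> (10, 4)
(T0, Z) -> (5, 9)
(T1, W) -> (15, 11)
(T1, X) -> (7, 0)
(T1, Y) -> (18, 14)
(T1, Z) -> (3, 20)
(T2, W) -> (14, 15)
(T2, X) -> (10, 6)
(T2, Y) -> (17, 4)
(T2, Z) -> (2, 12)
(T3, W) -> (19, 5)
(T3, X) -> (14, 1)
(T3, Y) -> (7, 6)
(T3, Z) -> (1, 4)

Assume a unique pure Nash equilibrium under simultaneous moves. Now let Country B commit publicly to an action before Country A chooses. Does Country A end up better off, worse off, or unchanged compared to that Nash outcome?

Work backward from Country A's decision.
- W: BR = T3, leader payoff 5.
- X: BR = T3, leader payoff 1.
- Y: BR = T1, leader payoff 14.
- Z: BR = T0, leader payoff 9.
Country B's induced payoffs are 5, 1, 14, 9, so Country B commits to Y. Subgame-perfect outcome: (T1, Y) with payoffs (18, 14).
Under simultaneous play:
Country A's best replies: W→T3; X→T3; Y→T1; Z→T0.
Country B's best replies: T0→Z; T1→Z; T2→W; T3→Y.
Only (T0, Z) has each player best-responding; Nash payoffs (5, 9).
Country A earns 18 sequentially versus 5 at the Nash outcome: better off.

better off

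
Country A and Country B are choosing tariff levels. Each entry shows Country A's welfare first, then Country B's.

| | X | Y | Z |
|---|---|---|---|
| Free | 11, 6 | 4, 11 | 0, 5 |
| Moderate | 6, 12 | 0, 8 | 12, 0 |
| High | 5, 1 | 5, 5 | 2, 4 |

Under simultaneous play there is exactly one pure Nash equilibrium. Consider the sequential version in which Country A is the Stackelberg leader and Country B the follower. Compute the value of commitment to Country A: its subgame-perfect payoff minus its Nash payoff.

Work backward from Country B's decision.
- Free: Country B compares 6, 11, 5 and picks Y; Country A would get 4.
- Moderate: Country B compares 12, 8, 0 and picks X; Country A would get 6.
- High: Country B compares 1, 5, 4 and picks Y; Country A would get 5.
Country A's induced payoffs are 4, 6, 5, so Country A commits to Moderate. Subgame-perfect outcome: (Moderate, X) with payoffs (6, 12).
For the simultaneous game, intersect best replies.
Country A's best replies: X→Free; Y→High; Z→Moderate.
Country B's best replies: Free→Y; Moderate→X; High→Y.
Only (High, Y) has each player best-responding; Nash payoffs (5, 5).
Country A's commitment gain: 6 − 5 = 1.

1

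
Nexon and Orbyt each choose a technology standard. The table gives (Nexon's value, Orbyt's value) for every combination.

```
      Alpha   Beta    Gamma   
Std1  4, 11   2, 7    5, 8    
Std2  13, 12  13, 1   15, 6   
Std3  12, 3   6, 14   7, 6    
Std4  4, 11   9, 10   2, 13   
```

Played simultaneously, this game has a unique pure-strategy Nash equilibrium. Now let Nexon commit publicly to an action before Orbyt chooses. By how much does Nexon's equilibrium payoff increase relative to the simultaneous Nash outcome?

0

Backward induction with Nexon moving first.
- Std1 → Orbyt plays Alpha (best of 11, 7, 8); Nexon gets 4.
- Std2 → Orbyt plays Alpha (best of 12, 1, 6); Nexon gets 13.
- Std3 → Orbyt plays Beta (best of 3, 14, 6); Nexon gets 6.
- Std4 → Orbyt plays Gamma (best of 11, 10, 13); Nexon gets 2.
Nexon's induced payoffs are 4, 13, 6, 2, so Nexon commits to Std2. Subgame-perfect outcome: (Std2, Alpha) with payoffs (13, 12).
Under simultaneous play:
Nexon's best replies: Alpha→Std2; Beta→Std2; Gamma→Std2.
Orbyt's best replies: Std1→Alpha; Std2→Alpha; Std3→Beta; Std4→Gamma.
Only (Std2, Alpha) has each player best-responding; Nash payoffs (13, 12).
Nexon's commitment gain: 13 − 13 = 0.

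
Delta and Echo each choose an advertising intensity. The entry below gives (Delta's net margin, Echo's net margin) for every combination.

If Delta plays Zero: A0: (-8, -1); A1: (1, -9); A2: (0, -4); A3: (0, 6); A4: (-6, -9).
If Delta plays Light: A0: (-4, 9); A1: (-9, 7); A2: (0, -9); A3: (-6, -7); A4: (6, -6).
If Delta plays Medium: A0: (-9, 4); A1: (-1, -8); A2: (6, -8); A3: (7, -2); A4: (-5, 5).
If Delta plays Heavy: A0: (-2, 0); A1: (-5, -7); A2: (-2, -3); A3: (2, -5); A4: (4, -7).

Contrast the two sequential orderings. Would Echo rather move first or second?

If Delta leads: Echo's best replies are Zero→A3, Light→A0, Medium→A4, Heavy→A0; Delta's induced payoffs 0, -4, -5, -2; outcome (Zero, A3), payoffs (0, 6).
If Echo leads: Delta's best replies are A0→Heavy, A1→Zero, A2→Medium, A3→Medium, A4→Light; Echo's induced payoffs 0, -9, -8, -2, -6; outcome (Heavy, A0), payoffs (-2, 0).
Echo gets 0 moving first and 6 moving second, so Echo prefers to move second.

second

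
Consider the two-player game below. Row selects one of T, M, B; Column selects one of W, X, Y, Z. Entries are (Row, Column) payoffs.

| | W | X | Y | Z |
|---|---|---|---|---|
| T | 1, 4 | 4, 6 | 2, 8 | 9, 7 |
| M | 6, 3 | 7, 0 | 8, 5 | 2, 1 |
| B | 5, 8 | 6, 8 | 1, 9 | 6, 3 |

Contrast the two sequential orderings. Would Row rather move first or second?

If Row leads: Column's best replies are T→Y, M→Y, B→Y; Row's induced payoffs 2, 8, 1; outcome (M, Y), payoffs (8, 5).
If Column leads: Row's best replies are W→M, X→M, Y→M, Z→T; Column's induced payoffs 3, 0, 5, 7; outcome (T, Z), payoffs (9, 7).
Row gets 8 moving first and 9 moving second, so Row prefers to move second.

second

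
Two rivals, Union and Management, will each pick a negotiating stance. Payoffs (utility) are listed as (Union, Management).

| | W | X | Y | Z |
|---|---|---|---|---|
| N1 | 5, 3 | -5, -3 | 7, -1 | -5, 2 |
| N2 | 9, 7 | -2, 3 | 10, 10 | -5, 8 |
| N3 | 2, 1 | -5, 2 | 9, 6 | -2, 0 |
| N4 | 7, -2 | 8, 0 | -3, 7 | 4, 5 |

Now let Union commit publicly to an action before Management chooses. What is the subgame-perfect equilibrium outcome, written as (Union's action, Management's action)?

Solve by backward induction (Union leads).
- N1: Management compares 3, -3, -1, 2 and picks W; Union would get 5.
- N2: Management compares 7, 3, 10, 8 and picks Y; Union would get 10.
- N3: Management compares 1, 2, 6, 0 and picks Y; Union would get 9.
- N4: Management compares -2, 0, 7, 5 and picks Y; Union would get -3.
Maximizing over 5, 10, 9, -3, Union chooses N2. Subgame-perfect outcome: (N2, Y) with payoffs (10, 10).

(N2, Y)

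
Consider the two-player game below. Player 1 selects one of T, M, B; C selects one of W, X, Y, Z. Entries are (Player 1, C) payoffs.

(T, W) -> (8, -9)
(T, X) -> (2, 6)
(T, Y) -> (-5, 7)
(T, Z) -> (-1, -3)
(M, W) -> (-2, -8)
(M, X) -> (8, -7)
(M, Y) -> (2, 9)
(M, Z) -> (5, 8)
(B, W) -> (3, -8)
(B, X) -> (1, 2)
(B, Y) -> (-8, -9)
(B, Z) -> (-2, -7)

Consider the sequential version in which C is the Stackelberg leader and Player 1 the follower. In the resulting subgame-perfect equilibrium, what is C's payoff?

Backward induction with C moving first.
- W: Player 1 compares 8, -2, 3 and picks T; C would get -9.
- X: Player 1 compares 2, 8, 1 and picks M; C would get -7.
- Y: Player 1 compares -5, 2, -8 and picks M; C would get 9.
- Z: Player 1 compares -1, 5, -2 and picks M; C would get 8.
Maximizing over -9, -7, 9, 8, C chooses Y. Subgame-perfect outcome: (M, Y) with payoffs (2, 9).

9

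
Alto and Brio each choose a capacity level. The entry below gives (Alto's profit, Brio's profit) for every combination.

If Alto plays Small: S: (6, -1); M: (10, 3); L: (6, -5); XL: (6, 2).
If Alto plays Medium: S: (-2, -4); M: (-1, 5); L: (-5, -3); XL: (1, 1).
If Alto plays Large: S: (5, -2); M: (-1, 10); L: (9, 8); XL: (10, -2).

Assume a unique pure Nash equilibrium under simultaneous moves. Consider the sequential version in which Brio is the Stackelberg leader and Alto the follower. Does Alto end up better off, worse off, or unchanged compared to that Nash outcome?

Backward induction with Brio moving first.
- S → Alto plays Small (best of 6, -2, 5); Brio gets -1.
- M → Alto plays Small (best of 10, -1, -1); Brio gets 3.
- L → Alto plays Large (best of 6, -5, 9); Brio gets 8.
- XL → Alto plays Large (best of 6, 1, 10); Brio gets -2.
Brio's induced payoffs are -1, 3, 8, -2, so Brio commits to L. Subgame-perfect outcome: (Large, L) with payoffs (9, 8).
Under simultaneous play:
Alto's best replies: S→Small; M→Small; L→Large; XL→Large.
Brio's best replies: Small→M; Medium→M; Large→M.
The unique mutual best reply is (Small, M), giving (10, 3).
Alto earns 9 sequentially versus 10 at the Nash outcome: worse off.

worse off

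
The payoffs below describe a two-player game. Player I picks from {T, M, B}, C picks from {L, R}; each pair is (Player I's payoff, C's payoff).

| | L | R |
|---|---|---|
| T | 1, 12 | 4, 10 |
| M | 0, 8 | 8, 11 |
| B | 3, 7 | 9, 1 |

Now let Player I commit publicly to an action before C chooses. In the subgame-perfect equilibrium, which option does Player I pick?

Backward induction with Player I moving first.
- T → C plays L (best of 12, 10); Player I gets 1.
- M → C plays R (best of 8, 11); Player I gets 8.
- B → C plays L (best of 7, 1); Player I gets 3.
Maximizing over 1, 8, 3, Player I chooses M. Subgame-perfect outcome: (M, R) with payoffs (8, 11).

M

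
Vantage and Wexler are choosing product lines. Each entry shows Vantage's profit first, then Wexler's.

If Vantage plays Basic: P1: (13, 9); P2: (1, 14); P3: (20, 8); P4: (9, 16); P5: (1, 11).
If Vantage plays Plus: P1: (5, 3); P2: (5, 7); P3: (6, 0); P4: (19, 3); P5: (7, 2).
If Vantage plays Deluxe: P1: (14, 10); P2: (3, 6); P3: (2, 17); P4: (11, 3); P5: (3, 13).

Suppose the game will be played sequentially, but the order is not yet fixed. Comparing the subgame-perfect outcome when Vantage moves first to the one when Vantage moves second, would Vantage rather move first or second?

second

If Vantage leads: Wexler's best replies are Basic→P4, Plus→P2, Deluxe→P3; Vantage's induced payoffs 9, 5, 2; outcome (Basic, P4), payoffs (9, 16).
If Wexler leads: Vantage's best replies are P1→Deluxe, P2→Plus, P3→Basic, P4→Plus, P5→Plus; Wexler's induced payoffs 10, 7, 8, 3, 2; outcome (Deluxe, P1), payoffs (14, 10).
Vantage gets 9 moving first and 14 moving second, so Vantage prefers to move second.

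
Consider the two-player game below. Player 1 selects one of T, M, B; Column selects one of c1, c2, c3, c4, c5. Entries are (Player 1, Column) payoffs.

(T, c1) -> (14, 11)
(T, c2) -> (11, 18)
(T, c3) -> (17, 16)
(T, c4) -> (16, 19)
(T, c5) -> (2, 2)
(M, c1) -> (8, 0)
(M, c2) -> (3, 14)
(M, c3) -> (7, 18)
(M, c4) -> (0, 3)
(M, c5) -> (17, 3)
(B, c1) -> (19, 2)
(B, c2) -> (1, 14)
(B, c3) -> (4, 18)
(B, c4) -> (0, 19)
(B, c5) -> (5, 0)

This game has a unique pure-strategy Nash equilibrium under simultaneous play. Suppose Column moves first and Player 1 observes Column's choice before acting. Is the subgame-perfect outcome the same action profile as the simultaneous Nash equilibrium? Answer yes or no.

Work backward from Player 1's decision.
- c1: Player 1 compares 14, 8, 19 and picks B; Column would get 2.
- c2: Player 1 compares 11, 3, 1 and picks T; Column would get 18.
- c3: Player 1 compares 17, 7, 4 and picks T; Column would get 16.
- c4: Player 1 compares 16, 0, 0 and picks T; Column would get 19.
- c5: Player 1 compares 2, 17, 5 and picks M; Column would get 3.
Maximizing over 2, 18, 16, 19, 3, Column chooses c4. Subgame-perfect outcome: (T, c4) with payoffs (16, 19).
Under simultaneous play:
Player 1's best replies: c1→B; c2→T; c3→T; c4→T; c5→M.
Column's best replies: T→c4; M→c3; B→c4.
The unique mutual best reply is (T, c4), giving (16, 19).
Sequential outcome (T, c4) coincides with the Nash profile (T, c4).

yes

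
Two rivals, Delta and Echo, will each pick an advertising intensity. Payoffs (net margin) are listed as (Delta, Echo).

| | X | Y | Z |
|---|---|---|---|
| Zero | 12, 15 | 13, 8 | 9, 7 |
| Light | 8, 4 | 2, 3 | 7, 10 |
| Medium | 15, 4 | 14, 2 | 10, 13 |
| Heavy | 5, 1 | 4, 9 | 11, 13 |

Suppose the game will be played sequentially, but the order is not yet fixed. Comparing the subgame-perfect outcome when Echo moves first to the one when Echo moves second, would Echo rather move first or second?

If Delta leads: Echo's best replies are Zero→X, Light→Z, Medium→Z, Heavy→Z; Delta's induced payoffs 12, 7, 10, 11; outcome (Zero, X), payoffs (12, 15).
If Echo leads: Delta's best replies are X→Medium, Y→Medium, Z→Heavy; Echo's induced payoffs 4, 2, 13; outcome (Heavy, Z), payoffs (11, 13).
Echo gets 13 moving first and 15 moving second, so Echo prefers to move second.

second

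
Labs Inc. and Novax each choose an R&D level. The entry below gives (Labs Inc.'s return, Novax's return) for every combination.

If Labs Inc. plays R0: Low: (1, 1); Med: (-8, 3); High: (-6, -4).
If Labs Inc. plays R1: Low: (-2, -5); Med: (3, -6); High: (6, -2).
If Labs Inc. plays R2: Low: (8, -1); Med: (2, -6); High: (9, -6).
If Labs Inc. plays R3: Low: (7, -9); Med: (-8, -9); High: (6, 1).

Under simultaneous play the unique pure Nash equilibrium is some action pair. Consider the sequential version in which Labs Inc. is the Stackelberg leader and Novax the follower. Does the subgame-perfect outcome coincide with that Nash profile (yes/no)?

Novax best-responds to each possible Labs Inc. move:
- R0 → Novax plays Med (best of 1, 3, -4); Labs Inc. gets -8.
- R1 → Novax plays High (best of -5, -6, -2); Labs Inc. gets 6.
- R2 → Novax plays Low (best of -1, -6, -6); Labs Inc. gets 8.
- R3 → Novax plays High (best of -9, -9, 1); Labs Inc. gets 6.
Among -8, 6, 8, 6, the best is 8 at R2. Subgame-perfect outcome: (R2, Low) with payoffs (8, -1).
Under simultaneous play:
Labs Inc.'s best replies: Low→R2; Med→R1; High→R2.
Novax's best replies: R0→Med; R1→High; R2→Low; R3→High.
The unique mutual best reply is (R2, Low), giving (8, -1).
Sequential outcome (R2, Low) coincides with the Nash profile (R2, Low).

yes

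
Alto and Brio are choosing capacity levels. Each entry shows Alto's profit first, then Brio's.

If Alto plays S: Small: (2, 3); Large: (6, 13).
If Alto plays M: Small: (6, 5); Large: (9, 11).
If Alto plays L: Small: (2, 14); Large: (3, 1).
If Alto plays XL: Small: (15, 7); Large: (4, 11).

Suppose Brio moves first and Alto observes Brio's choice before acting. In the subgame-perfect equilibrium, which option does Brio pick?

Large

Backward induction with Brio moving first.
- Small → Alto plays XL (best of 2, 6, 2, 15); Brio gets 7.
- Large → Alto plays M (best of 6, 9, 3, 4); Brio gets 11.
Maximizing over 7, 11, Brio chooses Large. Subgame-perfect outcome: (M, Large) with payoffs (9, 11).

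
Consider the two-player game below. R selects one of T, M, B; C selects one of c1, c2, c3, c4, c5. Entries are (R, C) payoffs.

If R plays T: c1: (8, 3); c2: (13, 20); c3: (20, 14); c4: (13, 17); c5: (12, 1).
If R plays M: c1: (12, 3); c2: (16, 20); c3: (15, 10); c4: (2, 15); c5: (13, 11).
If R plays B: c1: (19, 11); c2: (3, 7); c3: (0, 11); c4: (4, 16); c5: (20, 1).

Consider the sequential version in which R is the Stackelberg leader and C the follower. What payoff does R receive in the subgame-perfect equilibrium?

Backward induction with R moving first.
- T → C plays c2 (best of 3, 20, 14, 17, 1); R gets 13.
- M → C plays c2 (best of 3, 20, 10, 15, 11); R gets 16.
- B → C plays c4 (best of 11, 7, 11, 16, 1); R gets 4.
Maximizing over 13, 16, 4, R chooses M. Subgame-perfect outcome: (M, c2) with payoffs (16, 20).

16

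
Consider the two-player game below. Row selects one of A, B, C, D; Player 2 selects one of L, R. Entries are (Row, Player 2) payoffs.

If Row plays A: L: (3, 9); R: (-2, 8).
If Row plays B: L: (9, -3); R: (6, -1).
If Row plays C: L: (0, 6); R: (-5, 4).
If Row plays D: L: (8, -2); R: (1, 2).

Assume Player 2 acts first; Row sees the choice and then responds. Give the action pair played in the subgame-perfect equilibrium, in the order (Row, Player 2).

(B, R)

Row best-responds to each possible Player 2 move:
- L: BR = B, leader payoff -3.
- R: BR = B, leader payoff -1.
Maximizing over -3, -1, Player 2 chooses R. Subgame-perfect outcome: (B, R) with payoffs (6, -1).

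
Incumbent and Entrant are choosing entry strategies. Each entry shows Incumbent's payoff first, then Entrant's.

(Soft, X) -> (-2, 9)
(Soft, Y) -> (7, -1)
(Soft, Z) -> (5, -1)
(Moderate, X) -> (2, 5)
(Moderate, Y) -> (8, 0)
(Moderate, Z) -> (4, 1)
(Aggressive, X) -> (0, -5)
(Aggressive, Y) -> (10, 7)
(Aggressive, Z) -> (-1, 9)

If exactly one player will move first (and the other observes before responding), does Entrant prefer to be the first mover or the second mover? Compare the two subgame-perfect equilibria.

first

If Incumbent leads: Entrant's best replies are Soft→X, Moderate→X, Aggressive→Z; Incumbent's induced payoffs -2, 2, -1; outcome (Moderate, X), payoffs (2, 5).
If Entrant leads: Incumbent's best replies are X→Moderate, Y→Aggressive, Z→Soft; Entrant's induced payoffs 5, 7, -1; outcome (Aggressive, Y), payoffs (10, 7).
Entrant gets 7 moving first and 5 moving second, so Entrant prefers to move first.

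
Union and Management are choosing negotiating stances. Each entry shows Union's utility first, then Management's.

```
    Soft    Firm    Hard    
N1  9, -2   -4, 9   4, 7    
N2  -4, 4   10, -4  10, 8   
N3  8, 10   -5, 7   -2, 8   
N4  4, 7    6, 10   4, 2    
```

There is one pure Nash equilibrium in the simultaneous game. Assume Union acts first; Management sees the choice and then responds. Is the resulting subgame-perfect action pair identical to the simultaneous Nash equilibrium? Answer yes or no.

yes

Solve by backward induction (Union leads).
- N1: BR = Firm, leader payoff -4.
- N2: BR = Hard, leader payoff 10.
- N3: BR = Soft, leader payoff 8.
- N4: BR = Firm, leader payoff 6.
Among -4, 10, 8, 6, the best is 10 at N2. Subgame-perfect outcome: (N2, Hard) with payoffs (10, 8).
Now find the simultaneous Nash equilibrium.
Union's best replies: Soft→N1; Firm→N2; Hard→N2.
Management's best replies: N1→Firm; N2→Hard; N3→Soft; N4→Firm.
Only (N2, Hard) has each player best-responding; Nash payoffs (10, 8).
Sequential outcome (N2, Hard) coincides with the Nash profile (N2, Hard).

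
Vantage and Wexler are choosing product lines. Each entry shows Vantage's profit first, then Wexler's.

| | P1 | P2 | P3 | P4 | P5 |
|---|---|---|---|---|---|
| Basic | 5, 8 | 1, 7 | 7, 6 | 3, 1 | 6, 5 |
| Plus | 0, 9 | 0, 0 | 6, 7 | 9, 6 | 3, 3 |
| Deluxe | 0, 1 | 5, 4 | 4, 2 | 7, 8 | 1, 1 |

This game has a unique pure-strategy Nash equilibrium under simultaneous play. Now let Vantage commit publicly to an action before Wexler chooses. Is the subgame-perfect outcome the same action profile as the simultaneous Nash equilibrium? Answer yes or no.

Wexler best-responds to each possible Vantage move:
- Basic: Wexler compares 8, 7, 6, 1, 5 and picks P1; Vantage would get 5.
- Plus: Wexler compares 9, 0, 7, 6, 3 and picks P1; Vantage would get 0.
- Deluxe: Wexler compares 1, 4, 2, 8, 1 and picks P4; Vantage would get 7.
Among 5, 0, 7, the best is 7 at Deluxe. Subgame-perfect outcome: (Deluxe, P4) with payoffs (7, 8).
Now find the simultaneous Nash equilibrium.
Vantage's best replies: P1→Basic; P2→Deluxe; P3→Basic; P4→Plus; P5→Basic.
Wexler's best replies: Basic→P1; Plus→P1; Deluxe→P4.
The unique mutual best reply is (Basic, P1), giving (5, 8).
Sequential outcome (Deluxe, P4) differs from the Nash profile (Basic, P1).

no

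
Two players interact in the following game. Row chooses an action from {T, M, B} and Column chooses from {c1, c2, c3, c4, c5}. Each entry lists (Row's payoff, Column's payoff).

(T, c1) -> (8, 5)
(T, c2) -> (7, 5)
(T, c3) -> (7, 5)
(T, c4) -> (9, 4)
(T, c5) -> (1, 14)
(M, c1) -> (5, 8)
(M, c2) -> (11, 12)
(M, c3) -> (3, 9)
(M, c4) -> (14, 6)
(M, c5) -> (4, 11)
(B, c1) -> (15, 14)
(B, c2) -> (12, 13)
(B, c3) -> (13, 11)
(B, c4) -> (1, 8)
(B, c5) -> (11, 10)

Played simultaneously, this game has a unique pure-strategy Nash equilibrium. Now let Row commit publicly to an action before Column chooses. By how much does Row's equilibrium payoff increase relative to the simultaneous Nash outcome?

Work backward from Column's decision.
- T: Column compares 5, 5, 5, 4, 14 and picks c5; Row would get 1.
- M: Column compares 8, 12, 9, 6, 11 and picks c2; Row would get 11.
- B: Column compares 14, 13, 11, 8, 10 and picks c1; Row would get 15.
Among 1, 11, 15, the best is 15 at B. Subgame-perfect outcome: (B, c1) with payoffs (15, 14).
Now find the simultaneous Nash equilibrium.
Row's best replies: c1→B; c2→B; c3→B; c4→M; c5→B.
Column's best replies: T→c5; M→c2; B→c1.
The unique mutual best reply is (B, c1), giving (15, 14).
Row's commitment gain: 15 − 15 = 0.

0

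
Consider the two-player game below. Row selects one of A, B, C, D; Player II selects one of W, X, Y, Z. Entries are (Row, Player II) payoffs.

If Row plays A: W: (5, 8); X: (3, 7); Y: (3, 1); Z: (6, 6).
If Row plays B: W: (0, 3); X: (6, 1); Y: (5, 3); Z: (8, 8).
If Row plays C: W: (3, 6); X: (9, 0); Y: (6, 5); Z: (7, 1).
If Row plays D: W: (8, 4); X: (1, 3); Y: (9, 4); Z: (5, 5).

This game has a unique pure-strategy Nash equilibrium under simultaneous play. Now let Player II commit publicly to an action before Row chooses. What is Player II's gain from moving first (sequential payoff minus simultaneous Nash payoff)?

Solve by backward induction (Player II leads).
- W → Row plays D (best of 5, 0, 3, 8); Player II gets 4.
- X → Row plays C (best of 3, 6, 9, 1); Player II gets 0.
- Y → Row plays D (best of 3, 5, 6, 9); Player II gets 4.
- Z → Row plays B (best of 6, 8, 7, 5); Player II gets 8.
Among 4, 0, 4, 8, the best is 8 at Z. Subgame-perfect outcome: (B, Z) with payoffs (8, 8).
Now find the simultaneous Nash equilibrium.
Row's best replies: W→D; X→C; Y→D; Z→B.
Player II's best replies: A→W; B→Z; C→W; D→Z.
Only (B, Z) has each player best-responding; Nash payoffs (8, 8).
Player II's commitment gain: 8 − 8 = 0.

0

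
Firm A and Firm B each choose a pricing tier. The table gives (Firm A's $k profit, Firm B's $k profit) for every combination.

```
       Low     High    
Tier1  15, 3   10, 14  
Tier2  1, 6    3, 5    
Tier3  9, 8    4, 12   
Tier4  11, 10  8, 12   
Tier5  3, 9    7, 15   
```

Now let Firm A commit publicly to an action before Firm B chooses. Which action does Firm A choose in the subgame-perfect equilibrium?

Firm B best-responds to each possible Firm A move:
- Tier1 → Firm B plays High (best of 3, 14); Firm A gets 10.
- Tier2 → Firm B plays Low (best of 6, 5); Firm A gets 1.
- Tier3 → Firm B plays High (best of 8, 12); Firm A gets 4.
- Tier4 → Firm B plays High (best of 10, 12); Firm A gets 8.
- Tier5 → Firm B plays High (best of 9, 15); Firm A gets 7.
Firm A's induced payoffs are 10, 1, 4, 8, 7, so Firm A commits to Tier1. Subgame-perfect outcome: (Tier1, High) with payoffs (10, 14).

Tier1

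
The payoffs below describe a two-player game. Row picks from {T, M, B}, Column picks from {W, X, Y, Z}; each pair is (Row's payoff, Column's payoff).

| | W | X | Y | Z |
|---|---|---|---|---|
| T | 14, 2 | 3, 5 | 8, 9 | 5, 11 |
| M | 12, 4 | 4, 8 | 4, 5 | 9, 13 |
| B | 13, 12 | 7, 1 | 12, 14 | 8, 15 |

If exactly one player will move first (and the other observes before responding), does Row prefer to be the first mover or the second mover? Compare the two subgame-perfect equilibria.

second

If Row leads: Column's best replies are T→Z, M→Z, B→Z; Row's induced payoffs 5, 9, 8; outcome (M, Z), payoffs (9, 13).
If Column leads: Row's best replies are W→T, X→B, Y→B, Z→M; Column's induced payoffs 2, 1, 14, 13; outcome (B, Y), payoffs (12, 14).
Row gets 9 moving first and 12 moving second, so Row prefers to move second.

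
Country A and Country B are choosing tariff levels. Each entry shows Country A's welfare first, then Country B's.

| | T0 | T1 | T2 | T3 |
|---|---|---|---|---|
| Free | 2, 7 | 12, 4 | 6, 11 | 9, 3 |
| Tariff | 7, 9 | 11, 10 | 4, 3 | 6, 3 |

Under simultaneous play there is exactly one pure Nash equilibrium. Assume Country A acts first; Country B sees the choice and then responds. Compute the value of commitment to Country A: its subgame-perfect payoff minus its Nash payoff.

5

Backward induction with Country A moving first.
- Free: Country B compares 7, 4, 11, 3 and picks T2; Country A would get 6.
- Tariff: Country B compares 9, 10, 3, 3 and picks T1; Country A would get 11.
Country A's induced payoffs are 6, 11, so Country A commits to Tariff. Subgame-perfect outcome: (Tariff, T1) with payoffs (11, 10).
Under simultaneous play:
Country A's best replies: T0→Tariff; T1→Free; T2→Free; T3→Free.
Country B's best replies: Free→T2; Tariff→T1.
The unique mutual best reply is (Free, T2), giving (6, 11).
Country A's commitment gain: 11 − 6 = 5.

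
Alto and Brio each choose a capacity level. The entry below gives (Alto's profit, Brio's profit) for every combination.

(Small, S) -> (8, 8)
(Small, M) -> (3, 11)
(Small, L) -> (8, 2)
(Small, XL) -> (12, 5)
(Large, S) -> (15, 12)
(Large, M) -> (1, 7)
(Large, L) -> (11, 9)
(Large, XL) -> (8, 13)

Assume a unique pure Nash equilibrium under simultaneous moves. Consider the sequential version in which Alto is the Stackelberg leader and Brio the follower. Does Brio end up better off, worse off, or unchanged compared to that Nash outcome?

better off

Solve by backward induction (Alto leads).
- Small: BR = M, leader payoff 3.
- Large: BR = XL, leader payoff 8.
Among 3, 8, the best is 8 at Large. Subgame-perfect outcome: (Large, XL) with payoffs (8, 13).
Now find the simultaneous Nash equilibrium.
Alto's best replies: S→Large; M→Small; L→Large; XL→Small.
Brio's best replies: Small→M; Large→XL.
Only (Small, M) has each player best-responding; Nash payoffs (3, 11).
Brio earns 13 sequentially versus 11 at the Nash outcome: better off.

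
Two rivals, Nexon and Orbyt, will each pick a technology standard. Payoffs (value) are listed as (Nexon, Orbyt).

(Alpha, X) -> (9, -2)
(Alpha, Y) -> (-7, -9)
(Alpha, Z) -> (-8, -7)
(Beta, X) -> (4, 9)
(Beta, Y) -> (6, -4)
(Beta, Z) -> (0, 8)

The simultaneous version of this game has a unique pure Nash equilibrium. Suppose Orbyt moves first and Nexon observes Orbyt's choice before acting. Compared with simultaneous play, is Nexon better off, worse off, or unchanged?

Solve by backward induction (Orbyt leads).
- X: Nexon compares 9, 4 and picks Alpha; Orbyt would get -2.
- Y: Nexon compares -7, 6 and picks Beta; Orbyt would get -4.
- Z: Nexon compares -8, 0 and picks Beta; Orbyt would get 8.
Maximizing over -2, -4, 8, Orbyt chooses Z. Subgame-perfect outcome: (Beta, Z) with payoffs (0, 8).
For the simultaneous game, intersect best replies.
Nexon's best replies: X→Alpha; Y→Beta; Z→Beta.
Orbyt's best replies: Alpha→X; Beta→X.
The unique mutual best reply is (Alpha, X), giving (9, -2).
Nexon earns 0 sequentially versus 9 at the Nash outcome: worse off.

worse off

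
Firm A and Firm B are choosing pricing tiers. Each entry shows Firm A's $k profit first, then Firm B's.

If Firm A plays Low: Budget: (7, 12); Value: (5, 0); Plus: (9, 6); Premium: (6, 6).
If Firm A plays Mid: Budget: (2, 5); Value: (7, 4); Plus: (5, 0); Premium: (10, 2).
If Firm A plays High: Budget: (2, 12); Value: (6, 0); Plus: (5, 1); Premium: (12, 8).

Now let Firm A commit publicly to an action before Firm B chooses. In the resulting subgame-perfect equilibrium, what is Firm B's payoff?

Backward induction with Firm A moving first.
- Low: BR = Budget, leader payoff 7.
- Mid: BR = Budget, leader payoff 2.
- High: BR = Budget, leader payoff 2.
Firm A's induced payoffs are 7, 2, 2, so Firm A commits to Low. Subgame-perfect outcome: (Low, Budget) with payoffs (7, 12).

12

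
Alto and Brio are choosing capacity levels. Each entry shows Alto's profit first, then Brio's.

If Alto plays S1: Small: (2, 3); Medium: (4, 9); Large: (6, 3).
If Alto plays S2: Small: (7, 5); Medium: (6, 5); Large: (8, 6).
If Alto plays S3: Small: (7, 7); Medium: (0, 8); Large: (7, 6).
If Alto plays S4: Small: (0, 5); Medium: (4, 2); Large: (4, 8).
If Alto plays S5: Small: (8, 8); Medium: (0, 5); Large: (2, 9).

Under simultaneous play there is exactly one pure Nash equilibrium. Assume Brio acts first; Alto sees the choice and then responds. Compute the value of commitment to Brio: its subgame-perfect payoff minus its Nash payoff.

2

Solve by backward induction (Brio leads).
- Small → Alto plays S5 (best of 2, 7, 7, 0, 8); Brio gets 8.
- Medium → Alto plays S2 (best of 4, 6, 0, 4, 0); Brio gets 5.
- Large → Alto plays S2 (best of 6, 8, 7, 4, 2); Brio gets 6.
Maximizing over 8, 5, 6, Brio chooses Small. Subgame-perfect outcome: (S5, Small) with payoffs (8, 8).
Under simultaneous play:
Alto's best replies: Small→S5; Medium→S2; Large→S2.
Brio's best replies: S1→Medium; S2→Large; S3→Medium; S4→Large; S5→Large.
The unique mutual best reply is (S2, Large), giving (8, 6).
Brio's commitment gain: 8 − 6 = 2.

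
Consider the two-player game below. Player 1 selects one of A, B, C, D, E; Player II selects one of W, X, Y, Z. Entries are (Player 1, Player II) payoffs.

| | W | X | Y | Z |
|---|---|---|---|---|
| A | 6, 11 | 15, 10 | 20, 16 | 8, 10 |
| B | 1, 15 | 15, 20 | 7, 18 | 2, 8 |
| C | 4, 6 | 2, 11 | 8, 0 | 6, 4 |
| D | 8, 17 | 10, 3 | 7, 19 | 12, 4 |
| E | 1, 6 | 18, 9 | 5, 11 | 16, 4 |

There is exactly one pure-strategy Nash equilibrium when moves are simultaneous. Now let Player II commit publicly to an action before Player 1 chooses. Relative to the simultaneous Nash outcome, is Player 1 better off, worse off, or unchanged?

Backward induction with Player II moving first.
- W: BR = D, leader payoff 17.
- X: BR = E, leader payoff 9.
- Y: BR = A, leader payoff 16.
- Z: BR = E, leader payoff 4.
Among 17, 9, 16, 4, the best is 17 at W. Subgame-perfect outcome: (D, W) with payoffs (8, 17).
Now find the simultaneous Nash equilibrium.
Player 1's best replies: W→D; X→E; Y→A; Z→E.
Player II's best replies: A→Y; B→X; C→X; D→Y; E→Y.
Only (A, Y) has each player best-responding; Nash payoffs (20, 16).
Player 1 earns 8 sequentially versus 20 at the Nash outcome: worse off.

worse off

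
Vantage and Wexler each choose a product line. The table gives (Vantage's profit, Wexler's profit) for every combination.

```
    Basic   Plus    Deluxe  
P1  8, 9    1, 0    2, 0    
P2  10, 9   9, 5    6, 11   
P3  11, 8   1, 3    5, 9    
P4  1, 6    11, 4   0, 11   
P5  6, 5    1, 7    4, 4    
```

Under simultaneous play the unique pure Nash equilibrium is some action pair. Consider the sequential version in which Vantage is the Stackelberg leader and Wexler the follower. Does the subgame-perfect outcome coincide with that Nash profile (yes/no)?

no

Wexler best-responds to each possible Vantage move:
- P1: Wexler compares 9, 0, 0 and picks Basic; Vantage would get 8.
- P2: Wexler compares 9, 5, 11 and picks Deluxe; Vantage would get 6.
- P3: Wexler compares 8, 3, 9 and picks Deluxe; Vantage would get 5.
- P4: Wexler compares 6, 4, 11 and picks Deluxe; Vantage would get 0.
- P5: Wexler compares 5, 7, 4 and picks Plus; Vantage would get 1.
Among 8, 6, 5, 0, 1, the best is 8 at P1. Subgame-perfect outcome: (P1, Basic) with payoffs (8, 9).
Under simultaneous play:
Vantage's best replies: Basic→P3; Plus→P4; Deluxe→P2.
Wexler's best replies: P1→Basic; P2→Deluxe; P3→Deluxe; P4→Deluxe; P5→Plus.
Only (P2, Deluxe) has each player best-responding; Nash payoffs (6, 11).
Sequential outcome (P1, Basic) differs from the Nash profile (P2, Deluxe).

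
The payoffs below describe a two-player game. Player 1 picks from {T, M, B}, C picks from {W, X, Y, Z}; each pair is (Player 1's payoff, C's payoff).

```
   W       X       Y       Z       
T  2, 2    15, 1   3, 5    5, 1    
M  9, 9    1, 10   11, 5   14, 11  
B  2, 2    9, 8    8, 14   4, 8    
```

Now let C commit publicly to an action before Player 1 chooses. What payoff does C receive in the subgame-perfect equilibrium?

Work backward from Player 1's decision.
- W: BR = M, leader payoff 9.
- X: BR = T, leader payoff 1.
- Y: BR = M, leader payoff 5.
- Z: BR = M, leader payoff 11.
Among 9, 1, 5, 11, the best is 11 at Z. Subgame-perfect outcome: (M, Z) with payoffs (14, 11).

11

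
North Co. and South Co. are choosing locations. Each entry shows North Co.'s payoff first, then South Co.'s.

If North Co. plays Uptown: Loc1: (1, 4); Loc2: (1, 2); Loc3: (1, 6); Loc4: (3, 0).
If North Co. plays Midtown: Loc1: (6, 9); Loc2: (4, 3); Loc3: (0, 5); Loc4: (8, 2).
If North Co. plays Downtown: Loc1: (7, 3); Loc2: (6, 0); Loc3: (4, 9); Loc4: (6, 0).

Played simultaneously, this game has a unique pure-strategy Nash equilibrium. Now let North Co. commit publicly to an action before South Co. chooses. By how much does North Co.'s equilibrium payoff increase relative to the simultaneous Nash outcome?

Backward induction with North Co. moving first.
- Uptown: South Co. compares 4, 2, 6, 0 and picks Loc3; North Co. would get 1.
- Midtown: South Co. compares 9, 3, 5, 2 and picks Loc1; North Co. would get 6.
- Downtown: South Co. compares 3, 0, 9, 0 and picks Loc3; North Co. would get 4.
Among 1, 6, 4, the best is 6 at Midtown. Subgame-perfect outcome: (Midtown, Loc1) with payoffs (6, 9).
Now find the simultaneous Nash equilibrium.
North Co.'s best replies: Loc1→Downtown; Loc2→Downtown; Loc3→Downtown; Loc4→Midtown.
South Co.'s best replies: Uptown→Loc3; Midtown→Loc1; Downtown→Loc3.
The unique mutual best reply is (Downtown, Loc3), giving (4, 9).
North Co.'s commitment gain: 6 − 4 = 2.

2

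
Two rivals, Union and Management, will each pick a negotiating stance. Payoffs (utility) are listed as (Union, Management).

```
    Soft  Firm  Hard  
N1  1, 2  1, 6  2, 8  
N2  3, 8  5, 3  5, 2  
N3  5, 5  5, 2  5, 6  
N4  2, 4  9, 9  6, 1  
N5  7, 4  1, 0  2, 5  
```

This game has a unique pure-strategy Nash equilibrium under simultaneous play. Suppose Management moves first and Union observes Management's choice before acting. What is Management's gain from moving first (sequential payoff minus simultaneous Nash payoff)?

0

Union best-responds to each possible Management move:
- Soft → Union plays N5 (best of 1, 3, 5, 2, 7); Management gets 4.
- Firm → Union plays N4 (best of 1, 5, 5, 9, 1); Management gets 9.
- Hard → Union plays N4 (best of 2, 5, 5, 6, 2); Management gets 1.
Management's induced payoffs are 4, 9, 1, so Management commits to Firm. Subgame-perfect outcome: (N4, Firm) with payoffs (9, 9).
Under simultaneous play:
Union's best replies: Soft→N5; Firm→N4; Hard→N4.
Management's best replies: N1→Hard; N2→Soft; N3→Hard; N4→Firm; N5→Hard.
Only (N4, Firm) has each player best-responding; Nash payoffs (9, 9).
Management's commitment gain: 9 − 9 = 0.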